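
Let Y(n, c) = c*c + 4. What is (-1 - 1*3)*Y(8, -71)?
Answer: -20180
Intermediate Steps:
Y(n, c) = 4 + c**2 (Y(n, c) = c**2 + 4 = 4 + c**2)
(-1 - 1*3)*Y(8, -71) = (-1 - 1*3)*(4 + (-71)**2) = (-1 - 3)*(4 + 5041) = -4*5045 = -20180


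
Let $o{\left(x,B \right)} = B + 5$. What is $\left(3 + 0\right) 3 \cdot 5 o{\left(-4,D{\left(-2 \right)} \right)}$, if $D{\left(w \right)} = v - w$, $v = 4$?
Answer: $495$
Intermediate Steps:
$D{\left(w \right)} = 4 - w$
$o{\left(x,B \right)} = 5 + B$
$\left(3 + 0\right) 3 \cdot 5 o{\left(-4,D{\left(-2 \right)} \right)} = \left(3 + 0\right) 3 \cdot 5 \left(5 + \left(4 - -2\right)\right) = 3 \cdot 3 \cdot 5 \left(5 + \left(4 + 2\right)\right) = 9 \cdot 5 \left(5 + 6\right) = 45 \cdot 11 = 495$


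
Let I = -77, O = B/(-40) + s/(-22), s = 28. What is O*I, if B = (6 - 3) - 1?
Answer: 2037/20 ≈ 101.85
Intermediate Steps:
B = 2 (B = 3 - 1 = 2)
O = -291/220 (O = 2/(-40) + 28/(-22) = 2*(-1/40) + 28*(-1/22) = -1/20 - 14/11 = -291/220 ≈ -1.3227)
O*I = -291/220*(-77) = 2037/20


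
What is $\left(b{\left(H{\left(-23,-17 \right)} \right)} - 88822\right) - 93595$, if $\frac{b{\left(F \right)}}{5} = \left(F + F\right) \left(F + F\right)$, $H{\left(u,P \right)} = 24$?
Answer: $-170897$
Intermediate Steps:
$b{\left(F \right)} = 20 F^{2}$ ($b{\left(F \right)} = 5 \left(F + F\right) \left(F + F\right) = 5 \cdot 2 F 2 F = 5 \cdot 4 F^{2} = 20 F^{2}$)
$\left(b{\left(H{\left(-23,-17 \right)} \right)} - 88822\right) - 93595 = \left(20 \cdot 24^{2} - 88822\right) - 93595 = \left(20 \cdot 576 - 88822\right) - 93595 = \left(11520 - 88822\right) - 93595 = -77302 - 93595 = -170897$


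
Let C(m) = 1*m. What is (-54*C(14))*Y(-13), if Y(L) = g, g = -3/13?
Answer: 2268/13 ≈ 174.46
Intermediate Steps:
C(m) = m
g = -3/13 (g = -3*1/13 = -3/13 ≈ -0.23077)
Y(L) = -3/13
(-54*C(14))*Y(-13) = -54*14*(-3/13) = -756*(-3/13) = 2268/13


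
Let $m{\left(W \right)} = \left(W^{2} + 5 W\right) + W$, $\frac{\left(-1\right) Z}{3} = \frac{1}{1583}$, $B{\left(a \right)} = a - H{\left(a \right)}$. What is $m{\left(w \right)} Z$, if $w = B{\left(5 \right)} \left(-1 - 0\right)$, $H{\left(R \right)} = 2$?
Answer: $\frac{27}{1583} \approx 0.017056$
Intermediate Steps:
$B{\left(a \right)} = -2 + a$ ($B{\left(a \right)} = a - 2 = -2 + a$)
$Z = - \frac{3}{1583} \approx -0.0018951$
$w = -3$ ($w = \left(-2 + 5\right) \left(-1 - 0\right) = 3 \left(-1 + 0\right) = 3 \left(-1\right) = -3$)
$m{\left(W \right)} = W^{2} + 6 W$
$m{\left(w \right)} Z = - 3 \left(6 - 3\right) \left(- \frac{3}{1583}\right) = \left(-3\right) 3 \left(- \frac{3}{1583}\right) = \left(-9\right) \left(- \frac{3}{1583}\right) = \frac{27}{1583}$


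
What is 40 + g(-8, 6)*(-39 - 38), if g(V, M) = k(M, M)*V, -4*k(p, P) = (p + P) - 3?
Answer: -1346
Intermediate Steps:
k(p, P) = 3/4 - P/4 - p/4 (k(p, P) = -((p + P) - 3)/4 = -((P + p) - 3)/4 = -(-3 + P + p)/4 = 3/4 - P/4 - p/4)
g(V, M) = V*(3/4 - M/2) (g(V, M) = (3/4 - M/4 - M/4)*V = (3/4 - M/2)*V = V*(3/4 - M/2))
40 + g(-8, 6)*(-39 - 38) = 40 + ((1/4)*(-8)*(3 - 2*6))*(-39 - 38) = 40 + ((1/4)*(-8)*(3 - 12))*(-77) = 40 + ((1/4)*(-8)*(-9))*(-77) = 40 + 18*(-77) = 40 - 1386 = -1346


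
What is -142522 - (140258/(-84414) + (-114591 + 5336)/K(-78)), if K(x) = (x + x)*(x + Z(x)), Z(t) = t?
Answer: -48795030155005/342383184 ≈ -1.4252e+5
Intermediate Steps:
K(x) = 4*x**2 (K(x) = (x + x)*(x + x) = (2*x)*(2*x) = 4*x**2)
-142522 - (140258/(-84414) + (-114591 + 5336)/K(-78)) = -142522 - (140258/(-84414) + (-114591 + 5336)/((4*(-78)**2))) = -142522 - (140258*(-1/84414) - 109255/(4*6084)) = -142522 - (-70129/42207 - 109255/24336) = -142522 - 1*(-2105995043/342383184) = -142522 + 2105995043/342383184 = -48795030155005/342383184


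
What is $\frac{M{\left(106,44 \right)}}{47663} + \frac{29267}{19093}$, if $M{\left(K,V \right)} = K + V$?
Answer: $\frac{1397816971}{910029659} \approx 1.536$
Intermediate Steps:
$\frac{M{\left(106,44 \right)}}{47663} + \frac{29267}{19093} = \frac{106 + 44}{47663} + \frac{29267}{19093} = 150 \cdot \frac{1}{47663} + 29267 \cdot \frac{1}{19093} = \frac{150}{47663} + \frac{29267}{19093} = \frac{1397816971}{910029659}$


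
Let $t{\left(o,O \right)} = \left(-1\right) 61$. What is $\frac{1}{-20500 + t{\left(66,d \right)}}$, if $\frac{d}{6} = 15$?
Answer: $- \frac{1}{20561} \approx -4.8636 \cdot 10^{-5}$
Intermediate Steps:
$d = 90$ ($d = 6 \cdot 15 = 90$)
$t{\left(o,O \right)} = -61$
$\frac{1}{-20500 + t{\left(66,d \right)}} = \frac{1}{-20500 - 61} = \frac{1}{-20561} = - \frac{1}{20561}$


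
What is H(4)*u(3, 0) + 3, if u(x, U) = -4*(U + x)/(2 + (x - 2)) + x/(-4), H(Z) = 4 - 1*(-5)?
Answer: -159/4 ≈ -39.750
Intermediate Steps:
H(Z) = 9 (H(Z) = 4 + 5 = 9)
u(x, U) = -x/4 - 4*(U + x)/x (u(x, U) = -4*(U + x)/(2 + (-2 + x)) + x*(-1/4) = -4*(U + x)/x - x/4 = -x/4 - 4*(U + x)/x)
H(4)*u(3, 0) + 3 = 9*(-4 - 1/4*3 - 4*0/3) + 3 = 9*(-4 - 3/4 - 4*0*1/3) + 3 = 9*(-4 - 3/4 + 0) + 3 = 9*(-19/4) + 3 = -171/4 + 3 = -159/4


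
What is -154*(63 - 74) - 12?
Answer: 1682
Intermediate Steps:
-154*(63 - 74) - 12 = -154*(-11) - 12 = 1694 - 12 = 1682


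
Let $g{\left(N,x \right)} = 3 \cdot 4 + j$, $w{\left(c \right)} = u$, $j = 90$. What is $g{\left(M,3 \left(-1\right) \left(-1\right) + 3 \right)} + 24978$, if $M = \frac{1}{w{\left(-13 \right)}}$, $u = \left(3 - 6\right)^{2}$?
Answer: $25080$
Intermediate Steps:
$u = 9$ ($u = \left(3 - 6\right)^{2} = \left(-3\right)^{2} = 9$)
$w{\left(c \right)} = 9$
$M = \frac{1}{9} \approx 0.11111$
$g{\left(N,x \right)} = 102$ ($g{\left(N,x \right)} = 3 \cdot 4 + 90 = 12 + 90 = 102$)
$g{\left(M,3 \left(-1\right) \left(-1\right) + 3 \right)} + 24978 = 102 + 24978 = 25080$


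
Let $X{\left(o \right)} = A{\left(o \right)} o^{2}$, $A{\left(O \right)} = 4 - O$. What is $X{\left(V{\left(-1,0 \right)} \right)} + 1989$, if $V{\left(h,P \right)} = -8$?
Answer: $2757$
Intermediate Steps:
$X{\left(o \right)} = o^{2} \left(4 - o\right)$ ($X{\left(o \right)} = \left(4 - o\right) o^{2} = o^{2} \left(4 - o\right)$)
$X{\left(V{\left(-1,0 \right)} \right)} + 1989 = \left(-8\right)^{2} \left(4 - -8\right) + 1989 = 64 \left(4 + 8\right) + 1989 = 64 \cdot 12 + 1989 = 768 + 1989 = 2757$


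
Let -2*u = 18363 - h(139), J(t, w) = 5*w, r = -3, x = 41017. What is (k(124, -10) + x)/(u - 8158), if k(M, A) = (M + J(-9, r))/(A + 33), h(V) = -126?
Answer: -377400/160103 ≈ -2.3572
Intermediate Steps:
k(M, A) = (-15 + M)/(33 + A) (k(M, A) = (M + 5*(-3))/(A + 33) = (M - 15)/(33 + A) = (-15 + M)/(33 + A))
u = -18489/2 (u = -(18363 - 1*(-126))/2 = -(18363 + 126)/2 = -½*18489 = -18489/2 ≈ -9244.5)
(k(124, -10) + x)/(u - 8158) = ((-15 + 124)/(33 - 10) + 41017)/(-18489/2 - 8158) = (109/23 + 41017)/(-34805/2) = ((1/23)*109 + 41017)*(-2/34805) = (109/23 + 41017)*(-2/34805) = (943500/23)*(-2/34805) = -377400/160103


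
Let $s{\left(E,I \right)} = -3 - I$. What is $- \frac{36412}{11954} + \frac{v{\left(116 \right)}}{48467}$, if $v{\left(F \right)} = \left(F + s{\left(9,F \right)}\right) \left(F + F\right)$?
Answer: $- \frac{886550194}{289687259} \approx -3.0604$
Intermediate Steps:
$v{\left(F \right)} = - 6 F$ ($v{\left(F \right)} = \left(F - \left(3 + F\right)\right) \left(F + F\right) = - 3 \cdot 2 F = - 6 F$)
$- \frac{36412}{11954} + \frac{v{\left(116 \right)}}{48467} = - \frac{36412}{11954} + \frac{\left(-6\right) 116}{48467} = \left(-36412\right) \frac{1}{11954} - \frac{696}{48467} = - \frac{18206}{5977} - \frac{696}{48467} = - \frac{886550194}{289687259}$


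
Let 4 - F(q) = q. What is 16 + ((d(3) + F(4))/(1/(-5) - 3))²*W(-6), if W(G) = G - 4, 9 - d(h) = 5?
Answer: 3/8 ≈ 0.37500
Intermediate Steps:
d(h) = 4 (d(h) = 9 - 1*5 = 9 - 5 = 4)
F(q) = 4 - q
W(G) = -4 + G
16 + ((d(3) + F(4))/(1/(-5) - 3))²*W(-6) = 16 + ((4 + (4 - 1*4))/(1/(-5) - 3))²*(-4 - 6) = 16 + ((4 + (4 - 4))/(-⅕ - 3))²*(-10) = 16 + ((4 + 0)/(-16/5))²*(-10) = 16 + (4*(-5/16))²*(-10) = 16 + (-5/4)²*(-10) = 16 + (25/16)*(-10) = 16 - 125/8 = 3/8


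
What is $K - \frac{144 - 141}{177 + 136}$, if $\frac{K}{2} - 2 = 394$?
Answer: $\frac{247893}{313} \approx 791.99$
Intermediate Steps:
$K = 792$ ($K = 4 + 2 \cdot 394 = 4 + 788 = 792$)
$K - \frac{144 - 141}{177 + 136} = 792 - \frac{144 - 141}{177 + 136} = 792 - \frac{3}{313} = \frac{247893}{313}$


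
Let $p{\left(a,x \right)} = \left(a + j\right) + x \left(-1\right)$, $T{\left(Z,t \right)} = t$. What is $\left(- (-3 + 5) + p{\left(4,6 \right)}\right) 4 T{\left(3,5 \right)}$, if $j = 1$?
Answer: $-60$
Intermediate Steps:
$p{\left(a,x \right)} = 1 + a - x$ ($p{\left(a,x \right)} = \left(a + 1\right) + x \left(-1\right) = \left(1 + a\right) - x = 1 + a - x$)
$\left(- (-3 + 5) + p{\left(4,6 \right)}\right) 4 T{\left(3,5 \right)} = \left(- (-3 + 5) + \left(1 + 4 - 6\right)\right) 4 \cdot 5 = \left(\left(-1\right) 2 + \left(1 + 4 - 6\right)\right) 4 \cdot 5 = \left(-2 - 1\right) 4 \cdot 5 = \left(-3\right) 4 \cdot 5 = \left(-12\right) 5 = -60$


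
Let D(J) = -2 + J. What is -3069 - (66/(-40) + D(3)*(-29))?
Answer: -60767/20 ≈ -3038.4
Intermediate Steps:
-3069 - (66/(-40) + D(3)*(-29)) = -3069 - (66/(-40) + (-2 + 3)*(-29)) = -3069 - (66*(-1/40) + 1*(-29)) = -3069 - (-33/20 - 29) = -3069 - 1*(-613/20) = -3069 + 613/20 = -60767/20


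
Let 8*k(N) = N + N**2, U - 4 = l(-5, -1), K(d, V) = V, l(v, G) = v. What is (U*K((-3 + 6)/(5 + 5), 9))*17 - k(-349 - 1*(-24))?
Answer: -26631/2 ≈ -13316.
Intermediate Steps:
U = -1 (U = 4 - 5 = -1)
k(N) = N/8 + N**2/8 (k(N) = (N + N**2)/8 = N/8 + N**2/8)
(U*K((-3 + 6)/(5 + 5), 9))*17 - k(-349 - 1*(-24)) = -1*9*17 - (-349 - 1*(-24))*(1 + (-349 - 1*(-24)))/8 = -9*17 - (-349 + 24)*(1 + (-349 + 24))/8 = -153 - (-325)*(1 - 325)/8 = -153 - (-325)*(-324)/8 = -153 - 1*26325/2 = -153 - 26325/2 = -26631/2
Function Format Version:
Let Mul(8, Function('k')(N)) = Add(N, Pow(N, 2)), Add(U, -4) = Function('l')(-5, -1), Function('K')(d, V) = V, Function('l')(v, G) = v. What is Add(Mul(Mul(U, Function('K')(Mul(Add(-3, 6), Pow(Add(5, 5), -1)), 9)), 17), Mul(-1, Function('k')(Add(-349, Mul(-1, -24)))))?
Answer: Rational(-26631, 2) ≈ -13316.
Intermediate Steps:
U = -1 (U = Add(4, -5) = -1)
Function('k')(N) = Add(Mul(Rational(1, 8), N), Mul(Rational(1, 8), Pow(N, 2))) (Function('k')(N) = Mul(Rational(1, 8), Add(N, Pow(N, 2))) = Add(Mul(Rational(1, 8), N), Mul(Rational(1, 8), Pow(N, 2))))
Add(Mul(Mul(U, Function('K')(Mul(Add(-3, 6), Pow(Add(5, 5), -1)), 9)), 17), Mul(-1, Function('k')(Add(-349, Mul(-1, -24))))) = Add(Mul(Mul(-1, 9), 17), Mul(-1, Mul(Rational(1, 8), Add(-349, Mul(-1, -24)), Add(1, Add(-349, Mul(-1, -24)))))) = Add(Mul(-9, 17), Mul(-1, Mul(Rational(1, 8), Add(-349, 24), Add(1, Add(-349, 24))))) = Add(-153, Mul(-1, Mul(Rational(1, 8), -325, Add(1, -325)))) = Add(-153, Mul(-1, Mul(Rational(1, 8), -325, -324))) = Add(-153, Mul(-1, Rational(26325, 2))) = Add(-153, Rational(-26325, 2)) = Rational(-26631, 2)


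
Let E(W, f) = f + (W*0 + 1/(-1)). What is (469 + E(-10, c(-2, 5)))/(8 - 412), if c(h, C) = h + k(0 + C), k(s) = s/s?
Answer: -467/404 ≈ -1.1559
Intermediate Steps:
k(s) = 1
c(h, C) = 1 + h (c(h, C) = h + 1 = 1 + h)
E(W, f) = -1 + f (E(W, f) = f + (0 - 1) = f - 1 = -1 + f)
(469 + E(-10, c(-2, 5)))/(8 - 412) = (469 + (-1 + (1 - 2)))/(8 - 412) = (469 + (-1 - 1))/(-404) = (469 - 2)*(-1/404) = 467*(-1/404) = -467/404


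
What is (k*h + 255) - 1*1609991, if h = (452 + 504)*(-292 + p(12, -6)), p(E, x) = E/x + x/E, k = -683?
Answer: 190683450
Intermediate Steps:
h = -281542 (h = (452 + 504)*(-292 + (12/(-6) - 6/12)) = 956*(-292 + (12*(-1/6) - 6*1/12)) = 956*(-292 + (-2 - 1/2)) = 956*(-292 - 5/2) = 956*(-589/2) = -281542)
(k*h + 255) - 1*1609991 = (-683*(-281542) + 255) - 1*1609991 = (192293186 + 255) - 1609991 = 192293441 - 1609991 = 190683450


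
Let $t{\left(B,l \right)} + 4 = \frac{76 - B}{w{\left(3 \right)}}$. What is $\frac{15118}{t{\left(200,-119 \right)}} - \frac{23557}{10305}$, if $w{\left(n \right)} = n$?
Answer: $- \frac{235288361}{700740} \approx -335.77$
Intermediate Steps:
$t{\left(B,l \right)} = \frac{64}{3} - \frac{B}{3}$ ($t{\left(B,l \right)} = -4 + \frac{76 - B}{3} = -4 + \left(76 - B\right) \frac{1}{3} = -4 - \left(- \frac{76}{3} + \frac{B}{3}\right) = \frac{64}{3} - \frac{B}{3}$)
$\frac{15118}{t{\left(200,-119 \right)}} - \frac{23557}{10305} = \frac{15118}{\frac{64}{3} - \frac{200}{3}} - \frac{23557}{10305} = \frac{15118}{- \frac{136}{3}} - \frac{23557}{10305} = 15118 \left(- \frac{3}{136}\right) - \frac{23557}{10305} = - \frac{22677}{68} - \frac{23557}{10305} = - \frac{235288361}{700740}$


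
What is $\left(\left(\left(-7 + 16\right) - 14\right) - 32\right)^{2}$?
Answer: $1369$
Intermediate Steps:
$\left(\left(\left(-7 + 16\right) - 14\right) - 32\right)^{2} = \left(\left(9 - 14\right) - 32\right)^{2} = \left(-5 - 32\right)^{2} = \left(-37\right)^{2} = 1369$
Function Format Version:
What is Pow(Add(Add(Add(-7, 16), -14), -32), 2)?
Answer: 1369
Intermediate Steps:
Pow(Add(Add(Add(-7, 16), -14), -32), 2) = Pow(Add(Add(9, -14), -32), 2) = Pow(Add(-5, -32), 2) = Pow(-37, 2) = 1369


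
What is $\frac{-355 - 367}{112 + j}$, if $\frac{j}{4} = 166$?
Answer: $- \frac{361}{388} \approx -0.93041$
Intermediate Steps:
$j = 664$ ($j = 4 \cdot 166 = 664$)
$\frac{-355 - 367}{112 + j} = \frac{-355 - 367}{112 + 664} = - \frac{722}{776} = \left(-722\right) \frac{1}{776} = - \frac{361}{388}$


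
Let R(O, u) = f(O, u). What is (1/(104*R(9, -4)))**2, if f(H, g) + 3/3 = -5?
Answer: 1/389376 ≈ 2.5682e-6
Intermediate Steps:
f(H, g) = -6 (f(H, g) = -1 - 5 = -6)
R(O, u) = -6
(1/(104*R(9, -4)))**2 = (1/(104*(-6)))**2 = ((1/104)*(-1/6))**2 = (-1/624)**2 = 1/389376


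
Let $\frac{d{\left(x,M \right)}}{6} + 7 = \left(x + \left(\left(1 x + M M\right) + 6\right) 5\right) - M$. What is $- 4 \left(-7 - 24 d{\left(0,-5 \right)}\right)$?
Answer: $88156$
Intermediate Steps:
$d{\left(x,M \right)} = 138 - 6 M + 30 M^{2} + 36 x$ ($d{\left(x,M \right)} = -42 + 6 \left(\left(x + \left(\left(1 x + M M\right) + 6\right) 5\right) - M\right) = -42 + 6 \left(\left(x + \left(\left(x + M^{2}\right) + 6\right) 5\right) - M\right) = -42 + 6 \left(\left(x + \left(6 + x + M^{2}\right) 5\right) - M\right) = -42 + 6 \left(\left(x + \left(30 + 5 x + 5 M^{2}\right)\right) - M\right) = -42 + 6 \left(\left(30 + 5 M^{2} + 6 x\right) - M\right) = -42 + 6 \left(30 - M + 5 M^{2} + 6 x\right) = -42 + \left(180 - 6 M + 30 M^{2} + 36 x\right) = 138 - 6 M + 30 M^{2} + 36 x$)
$- 4 \left(-7 - 24 d{\left(0,-5 \right)}\right) = - 4 \left(-7 - 24 \left(138 - -30 + 30 \left(-5\right)^{2} + 36 \cdot 0\right)\right) = - 4 \left(-7 - 24 \left(138 + 30 + 30 \cdot 25 + 0\right)\right) = - 4 \left(-7 - 24 \left(138 + 30 + 750 + 0\right)\right) = - 4 \left(-7 - 22032\right) = \left(-4\right) \left(-22039\right) = 88156$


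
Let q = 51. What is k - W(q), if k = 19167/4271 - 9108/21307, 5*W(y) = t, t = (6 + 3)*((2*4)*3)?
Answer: -1619001777/41364635 ≈ -39.140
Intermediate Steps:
t = 216 (t = 9*(8*3) = 9*24 = 216)
W(y) = 216/5 (W(y) = (1/5)*216 = 216/5)
k = 33590091/8272927 (k = 19167*(1/4271) - 9108*1/21307 = 19167/4271 - 828/1937 = 33590091/8272927 ≈ 4.0602)
k - W(q) = 33590091/8272927 - 1*216/5 = 33590091/8272927 - 216/5 = -1619001777/41364635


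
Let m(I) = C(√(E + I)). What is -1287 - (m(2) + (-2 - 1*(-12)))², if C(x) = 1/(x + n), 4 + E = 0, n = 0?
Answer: -2773/2 + 10*I*√2 ≈ -1386.5 + 14.142*I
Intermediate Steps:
E = -4 (E = -4 + 0 = -4)
C(x) = 1/x (C(x) = 1/(x + 0) = 1/x)
m(I) = (-4 + I)^(-½) (m(I) = 1/(√(-4 + I)) = (-4 + I)^(-½))
-1287 - (m(2) + (-2 - 1*(-12)))² = -1287 - ((-4 + 2)^(-½) + (-2 - 1*(-12)))² = -1287 - ((-2)^(-½) + (-2 + 12))² = -1287 - (-I*√2/2 + 10)² = -1287 - (10 - I*√2/2)²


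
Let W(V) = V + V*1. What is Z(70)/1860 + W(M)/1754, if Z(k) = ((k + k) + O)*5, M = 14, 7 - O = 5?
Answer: 64871/163122 ≈ 0.39768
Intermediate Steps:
O = 2 (O = 7 - 1*5 = 7 - 5 = 2)
W(V) = 2*V (W(V) = V + V = 2*V)
Z(k) = 10 + 10*k (Z(k) = ((k + k) + 2)*5 = (2*k + 2)*5 = (2 + 2*k)*5 = 10 + 10*k)
Z(70)/1860 + W(M)/1754 = (10 + 10*70)/1860 + (2*14)/1754 = (10 + 700)*(1/1860) + 28*(1/1754) = 710*(1/1860) + 14/877 = 71/186 + 14/877 = 64871/163122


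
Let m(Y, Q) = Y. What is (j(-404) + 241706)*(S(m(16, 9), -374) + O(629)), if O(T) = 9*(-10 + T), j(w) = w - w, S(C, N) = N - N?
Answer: 1346544126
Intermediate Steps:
S(C, N) = 0
j(w) = 0
O(T) = -90 + 9*T
(j(-404) + 241706)*(S(m(16, 9), -374) + O(629)) = (0 + 241706)*(0 + (-90 + 9*629)) = 241706*(0 + (-90 + 5661)) = 241706*(0 + 5571) = 241706*5571 = 1346544126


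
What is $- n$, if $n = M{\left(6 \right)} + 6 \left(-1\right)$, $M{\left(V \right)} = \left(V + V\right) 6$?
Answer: $-66$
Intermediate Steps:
$M{\left(V \right)} = 12 V$ ($M{\left(V \right)} = 2 V 6 = 12 V$)
$n = 66$ ($n = 12 \cdot 6 + 6 \left(-1\right) = 72 - 6 = 66$)
$- n = \left(-1\right) 66 = -66$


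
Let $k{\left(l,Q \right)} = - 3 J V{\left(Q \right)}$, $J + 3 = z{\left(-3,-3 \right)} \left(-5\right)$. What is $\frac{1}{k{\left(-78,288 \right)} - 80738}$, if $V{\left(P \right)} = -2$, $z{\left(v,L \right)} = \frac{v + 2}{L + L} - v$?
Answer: $- \frac{1}{80851} \approx -1.2368 \cdot 10^{-5}$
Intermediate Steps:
$z{\left(v,L \right)} = - v + \frac{2 + v}{2 L}$ ($z{\left(v,L \right)} = \frac{2 + v}{2 L} - v = - v + \frac{2 + v}{2 L}$)
$J = - \frac{113}{6}$ ($J = -3 + \frac{1 + \frac{1}{2} \left(-3\right) - \left(-3\right) \left(-3\right)}{-3} \left(-5\right) = -3 + - \frac{1 - \frac{3}{2} - 9}{3} \left(-5\right) = -3 + \left(- \frac{1}{3}\right) \left(- \frac{19}{2}\right) \left(-5\right) = -3 + \frac{19}{6} \left(-5\right) = -3 - \frac{95}{6} = - \frac{113}{6} \approx -18.833$)
$k{\left(l,Q \right)} = -113$ ($k{\left(l,Q \right)} = \left(-3\right) \left(- \frac{113}{6}\right) \left(-2\right) = \frac{113}{2} \left(-2\right) = -113$)
$\frac{1}{k{\left(-78,288 \right)} - 80738} = \frac{1}{-113 - 80738} = \frac{1}{-80851} = - \frac{1}{80851}$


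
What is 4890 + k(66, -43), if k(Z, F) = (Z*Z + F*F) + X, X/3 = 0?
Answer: 11095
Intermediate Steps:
X = 0 (X = 3*0 = 0)
k(Z, F) = F² + Z² (k(Z, F) = (Z*Z + F*F) + 0 = (Z² + F²) + 0 = (F² + Z²) + 0 = F² + Z²)
4890 + k(66, -43) = 4890 + ((-43)² + 66²) = 4890 + (1849 + 4356) = 4890 + 6205 = 11095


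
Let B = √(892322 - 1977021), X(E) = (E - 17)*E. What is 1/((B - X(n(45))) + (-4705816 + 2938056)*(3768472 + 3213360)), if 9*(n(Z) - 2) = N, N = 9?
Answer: -12342203336278/152329983194031793951977983 - I*√1084699/152329983194031793951977983 ≈ -8.1023e-14 - 6.8371e-24*I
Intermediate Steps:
n(Z) = 3 (n(Z) = 2 + (⅑)*9 = 2 + 1 = 3)
X(E) = E*(-17 + E) (X(E) = (-17 + E)*E = E*(-17 + E))
B = I*√1084699 (B = √(-1084699) = I*√1084699 ≈ 1041.5*I)
1/((B - X(n(45))) + (-4705816 + 2938056)*(3768472 + 3213360)) = 1/((I*√1084699 - 3*(-17 + 3)) + (-4705816 + 2938056)*(3768472 + 3213360)) = 1/((I*√1084699 - 3*(-14)) - 1767760*6981832) = 1/((I*√1084699 - 1*(-42)) - 12342203336320) = 1/((I*√1084699 + 42) - 12342203336320) = 1/((42 + I*√1084699) - 12342203336320) = 1/(-12342203336278 + I*√1084699)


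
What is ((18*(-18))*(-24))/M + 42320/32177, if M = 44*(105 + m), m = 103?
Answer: 866197/400114 ≈ 2.1649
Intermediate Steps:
M = 9152 (M = 44*(105 + 103) = 44*208 = 9152)
((18*(-18))*(-24))/M + 42320/32177 = ((18*(-18))*(-24))/9152 + 42320/32177 = -324*(-24)*(1/9152) + 42320*(1/32177) = 7776*(1/9152) + 1840/1399 = 243/286 + 1840/1399 = 866197/400114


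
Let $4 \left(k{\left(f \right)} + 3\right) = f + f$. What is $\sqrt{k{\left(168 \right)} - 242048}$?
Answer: $i \sqrt{241967} \approx 491.9 i$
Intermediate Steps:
$k{\left(f \right)} = -3 + \frac{f}{2}$ ($k{\left(f \right)} = -3 + \frac{f + f}{4} = -3 + \frac{2 f}{4} = -3 + \frac{f}{2}$)
$\sqrt{k{\left(168 \right)} - 242048} = \sqrt{\left(-3 + \frac{1}{2} \cdot 168\right) - 242048} = \sqrt{\left(-3 + 84\right) - 242048} = \sqrt{81 - 242048} = \sqrt{-241967} = i \sqrt{241967}$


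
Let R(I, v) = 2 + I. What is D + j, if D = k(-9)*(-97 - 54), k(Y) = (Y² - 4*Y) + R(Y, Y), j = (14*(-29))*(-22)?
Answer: -7678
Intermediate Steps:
j = 8932 (j = -406*(-22) = 8932)
k(Y) = 2 + Y² - 3*Y (k(Y) = (Y² - 4*Y) + (2 + Y) = 2 + Y² - 3*Y)
D = -16610 (D = (2 + (-9)² - 3*(-9))*(-97 - 54) = (2 + 81 + 27)*(-151) = 110*(-151) = -16610)
D + j = -16610 + 8932 = -7678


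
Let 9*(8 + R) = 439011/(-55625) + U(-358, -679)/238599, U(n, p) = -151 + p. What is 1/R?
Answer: -119448624375/1060382749339 ≈ -0.11265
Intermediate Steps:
R = -1060382749339/119448624375 (R = -8 + (439011/(-55625) + (-151 - 679)/238599)/9 = -8 + (439011*(-1/55625) - 830*1/238599)/9 = -8 + (-439011/55625 - 830/238599)/9 = -8 + (1/9)*(-104793754339/13272069375) = -8 - 104793754339/119448624375 = -1060382749339/119448624375 ≈ -8.8773)
1/R = 1/(-1060382749339/119448624375) = -119448624375/1060382749339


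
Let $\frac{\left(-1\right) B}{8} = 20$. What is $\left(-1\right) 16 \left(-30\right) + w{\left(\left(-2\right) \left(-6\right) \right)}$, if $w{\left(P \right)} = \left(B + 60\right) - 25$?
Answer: $355$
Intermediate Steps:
$B = -160$ ($B = \left(-8\right) 20 = -160$)
$w{\left(P \right)} = -125$ ($w{\left(P \right)} = \left(-160 + 60\right) - 25 = -100 - 25 = -125$)
$\left(-1\right) 16 \left(-30\right) + w{\left(\left(-2\right) \left(-6\right) \right)} = \left(-1\right) 16 \left(-30\right) - 125 = \left(-16\right) \left(-30\right) - 125 = 480 - 125 = 355$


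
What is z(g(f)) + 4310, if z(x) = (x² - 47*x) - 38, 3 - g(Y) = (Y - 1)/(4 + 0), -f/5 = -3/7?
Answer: 203438/49 ≈ 4151.8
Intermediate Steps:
f = 15/7 (f = -(-15)/7 = -5*(-3/7) = 15/7 ≈ 2.1429)
g(Y) = 13/4 - Y/4 (g(Y) = 3 - (Y - 1)/(4 + 0) = 3 - (-1 + Y)/4 = 3 - (-¼ + Y/4) = 3 + (¼ - Y/4) = 13/4 - Y/4)
z(x) = -38 + x² - 47*x
z(g(f)) + 4310 = (-38 + (13/4 - ¼*15/7)² - 47*(13/4 - ¼*15/7)) + 4310 = (-38 + (13/4 - 15/28)² - 47*(13/4 - 15/28)) + 4310 = (-38 + (19/7)² - 47*19/7) + 4310 = (-38 + 361/49 - 893/7) + 4310 = -7752/49 + 4310 = 203438/49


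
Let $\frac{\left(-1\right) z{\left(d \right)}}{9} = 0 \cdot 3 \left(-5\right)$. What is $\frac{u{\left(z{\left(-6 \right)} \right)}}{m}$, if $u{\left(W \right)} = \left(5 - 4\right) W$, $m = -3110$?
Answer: $0$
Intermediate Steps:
$z{\left(d \right)} = 0$ ($z{\left(d \right)} = - 9 \cdot 0 \cdot 3 \left(-5\right) = - 9 \cdot 0 \left(-5\right) = \left(-9\right) 0 = 0$)
$u{\left(W \right)} = W$ ($u{\left(W \right)} = 1 W = W$)
$\frac{u{\left(z{\left(-6 \right)} \right)}}{m} = \frac{0}{-3110} = 0 \left(- \frac{1}{3110}\right) = 0$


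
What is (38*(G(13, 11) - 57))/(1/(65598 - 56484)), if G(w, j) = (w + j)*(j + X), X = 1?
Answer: 80002692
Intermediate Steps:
G(w, j) = (1 + j)*(j + w) (G(w, j) = (w + j)*(j + 1) = (j + w)*(1 + j) = (1 + j)*(j + w))
(38*(G(13, 11) - 57))/(1/(65598 - 56484)) = (38*((11 + 13 + 11² + 11*13) - 57))/(1/(65598 - 56484)) = (38*((11 + 13 + 121 + 143) - 57))/(1/9114) = (38*(288 - 57))/(1/9114) = (38*231)*9114 = 8778*9114 = 80002692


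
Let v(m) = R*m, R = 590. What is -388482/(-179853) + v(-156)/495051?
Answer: 19529414718/9892934167 ≈ 1.9741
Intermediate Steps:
v(m) = 590*m
-388482/(-179853) + v(-156)/495051 = -388482/(-179853) + (590*(-156))/495051 = -388482*(-1/179853) - 92040*1/495051 = 129494/59951 - 30680/165017 = 19529414718/9892934167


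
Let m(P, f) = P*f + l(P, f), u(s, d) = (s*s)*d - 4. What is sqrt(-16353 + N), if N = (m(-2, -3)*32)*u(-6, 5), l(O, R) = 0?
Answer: sqrt(17439) ≈ 132.06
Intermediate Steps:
u(s, d) = -4 + d*s**2 (u(s, d) = s**2*d - 4 = d*s**2 - 4 = -4 + d*s**2)
m(P, f) = P*f (m(P, f) = P*f + 0 = P*f)
N = 33792 (N = (-2*(-3)*32)*(-4 + 5*(-6)**2) = (6*32)*(-4 + 5*36) = 192*(-4 + 180) = 192*176 = 33792)
sqrt(-16353 + N) = sqrt(-16353 + 33792) = sqrt(17439)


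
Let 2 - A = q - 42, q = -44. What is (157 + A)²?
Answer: 60025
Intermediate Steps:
A = 88 (A = 2 - (-44 - 42) = 2 - 1*(-86) = 2 + 86 = 88)
(157 + A)² = (157 + 88)² = 245² = 60025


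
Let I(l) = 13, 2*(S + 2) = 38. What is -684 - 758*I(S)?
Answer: -10538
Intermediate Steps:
S = 17 (S = -2 + (1/2)*38 = -2 + 19 = 17)
-684 - 758*I(S) = -684 - 758*13 = -684 - 9854 = -10538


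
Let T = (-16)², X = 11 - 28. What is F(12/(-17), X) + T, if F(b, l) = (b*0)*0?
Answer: 256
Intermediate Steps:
X = -17
F(b, l) = 0 (F(b, l) = 0*0 = 0)
T = 256
F(12/(-17), X) + T = 0 + 256 = 256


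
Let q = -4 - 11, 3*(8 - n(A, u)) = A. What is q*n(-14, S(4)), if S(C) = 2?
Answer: -190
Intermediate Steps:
n(A, u) = 8 - A/3
q = -15
q*n(-14, S(4)) = -15*(8 - ⅓*(-14)) = -15*(8 + 14/3) = -15*38/3 = -190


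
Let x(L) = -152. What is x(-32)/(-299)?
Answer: 152/299 ≈ 0.50836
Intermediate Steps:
x(-32)/(-299) = -152/(-299) = -152*(-1/299) = 152/299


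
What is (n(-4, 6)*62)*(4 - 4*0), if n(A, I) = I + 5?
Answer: 2728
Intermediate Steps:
n(A, I) = 5 + I
(n(-4, 6)*62)*(4 - 4*0) = ((5 + 6)*62)*(4 - 4*0) = (11*62)*(4 + 0) = 682*4 = 2728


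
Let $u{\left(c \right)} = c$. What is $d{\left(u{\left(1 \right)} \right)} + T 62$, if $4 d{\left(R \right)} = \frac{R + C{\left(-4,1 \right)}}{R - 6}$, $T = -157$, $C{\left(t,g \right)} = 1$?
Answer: $- \frac{97341}{10} \approx -9734.1$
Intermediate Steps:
$d{\left(R \right)} = \frac{1 + R}{4 \left(-6 + R\right)}$ ($d{\left(R \right)} = \frac{\left(R + 1\right) \frac{1}{R - 6}}{4} = \frac{\left(1 + R\right) \frac{1}{-6 + R}}{4} = \frac{\frac{1}{-6 + R} \left(1 + R\right)}{4} = \frac{1 + R}{4 \left(-6 + R\right)}$)
$d{\left(u{\left(1 \right)} \right)} + T 62 = \frac{1 + 1}{4 \left(-6 + 1\right)} - 9734 = \frac{1}{4} \frac{1}{-5} \cdot 2 - 9734 = \frac{1}{4} \left(- \frac{1}{5}\right) 2 - 9734 = - \frac{1}{10} - 9734 = - \frac{97341}{10}$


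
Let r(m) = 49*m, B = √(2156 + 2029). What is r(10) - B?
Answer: 490 - 3*√465 ≈ 425.31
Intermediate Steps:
B = 3*√465 (B = √4185 = 3*√465 ≈ 64.692)
r(10) - B = 49*10 - 3*√465 = 490 - 3*√465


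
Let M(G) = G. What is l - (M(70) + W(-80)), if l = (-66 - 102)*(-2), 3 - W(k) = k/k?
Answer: 264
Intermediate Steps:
W(k) = 2 (W(k) = 3 - k/k = 3 - 1*1 = 3 - 1 = 2)
l = 336 (l = -168*(-2) = 336)
l - (M(70) + W(-80)) = 336 - (70 + 2) = 336 - 1*72 = 336 - 72 = 264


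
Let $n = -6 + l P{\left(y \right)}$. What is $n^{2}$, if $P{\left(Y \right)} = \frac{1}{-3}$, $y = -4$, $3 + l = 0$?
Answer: $25$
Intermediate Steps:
$l = -3$ ($l = -3 + 0 = -3$)
$P{\left(Y \right)} = - \frac{1}{3}$
$n = -5$ ($n = -6 - -1 = -6 + 1 = -5$)
$n^{2} = \left(-5\right)^{2} = 25$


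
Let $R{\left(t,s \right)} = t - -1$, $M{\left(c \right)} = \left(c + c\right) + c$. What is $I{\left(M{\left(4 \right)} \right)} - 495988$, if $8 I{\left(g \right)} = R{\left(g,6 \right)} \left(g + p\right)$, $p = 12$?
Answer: $-495949$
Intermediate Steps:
$M{\left(c \right)} = 3 c$ ($M{\left(c \right)} = 2 c + c = 3 c$)
$R{\left(t,s \right)} = 1 + t$ ($R{\left(t,s \right)} = t + 1 = 1 + t$)
$I{\left(g \right)} = \frac{\left(1 + g\right) \left(12 + g\right)}{8}$ ($I{\left(g \right)} = \frac{\left(1 + g\right) \left(g + 12\right)}{8} = \frac{\left(1 + g\right) \left(12 + g\right)}{8}$)
$I{\left(M{\left(4 \right)} \right)} - 495988 = \frac{\left(1 + 3 \cdot 4\right) \left(12 + 3 \cdot 4\right)}{8} - 495988 = \frac{\left(1 + 12\right) \left(12 + 12\right)}{8} - 495988 = \frac{1}{8} \cdot 13 \cdot 24 - 495988 = 39 - 495988 = -495949$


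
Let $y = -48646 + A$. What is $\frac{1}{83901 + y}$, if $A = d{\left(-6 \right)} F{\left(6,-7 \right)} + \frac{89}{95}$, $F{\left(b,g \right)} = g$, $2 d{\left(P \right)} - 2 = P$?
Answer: $\frac{95}{3350644} \approx 2.8353 \cdot 10^{-5}$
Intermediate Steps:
$d{\left(P \right)} = 1 + \frac{P}{2}$
$A = \frac{1419}{95}$ ($A = \left(1 + \frac{1}{2} \left(-6\right)\right) \left(-7\right) + \frac{89}{95} = \left(1 - 3\right) \left(-7\right) + 89 \cdot \frac{1}{95} = \left(-2\right) \left(-7\right) + \frac{89}{95} = 14 + \frac{89}{95} = \frac{1419}{95} \approx 14.937$)
$y = - \frac{4619951}{95}$ ($y = -48646 + \frac{1419}{95} = - \frac{4619951}{95} \approx -48631.0$)
$\frac{1}{83901 + y} = \frac{1}{83901 - \frac{4619951}{95}} = \frac{1}{\frac{3350644}{95}} = \frac{95}{3350644}$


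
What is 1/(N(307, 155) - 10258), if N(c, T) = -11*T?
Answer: -1/11963 ≈ -8.3591e-5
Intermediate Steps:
1/(N(307, 155) - 10258) = 1/(-11*155 - 10258) = 1/(-1705 - 10258) = 1/(-11963) = -1/11963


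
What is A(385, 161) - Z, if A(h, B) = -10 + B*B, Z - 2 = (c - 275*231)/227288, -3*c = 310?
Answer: 17666605261/681864 ≈ 25909.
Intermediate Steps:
c = -310/3 (c = -⅓*310 = -310/3 ≈ -103.33)
Z = 1172843/681864 (Z = 2 + (-310/3 - 275*231)/227288 = 2 + (-310/3 - 63525)*(1/227288) = 2 - 190885/3*1/227288 = 2 - 190885/681864 = 1172843/681864 ≈ 1.7201)
A(h, B) = -10 + B²
A(385, 161) - Z = (-10 + 161²) - 1*1172843/681864 = (-10 + 25921) - 1172843/681864 = 25911 - 1172843/681864 = 17666605261/681864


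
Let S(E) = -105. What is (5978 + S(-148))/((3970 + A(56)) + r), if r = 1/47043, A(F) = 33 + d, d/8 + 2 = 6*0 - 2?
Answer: 39469077/26686822 ≈ 1.4790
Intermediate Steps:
d = -32 (d = -16 + 8*(6*0 - 2) = -16 + 8*(0 - 2) = -16 + 8*(-2) = -16 - 16 = -32)
A(F) = 1 (A(F) = 33 - 32 = 1)
r = 1/47043 ≈ 2.1257e-5
(5978 + S(-148))/((3970 + A(56)) + r) = (5978 - 105)/((3970 + 1) + 1/47043) = 5873/(3971 + 1/47043) = 5873/(186807754/47043) = 5873*(47043/186807754) = 39469077/26686822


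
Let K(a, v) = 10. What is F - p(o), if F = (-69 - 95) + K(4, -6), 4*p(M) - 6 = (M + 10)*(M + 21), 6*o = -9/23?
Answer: -1756243/8464 ≈ -207.50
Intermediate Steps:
o = -3/46 (o = (-9/23)/6 = (-9*1/23)/6 = (⅙)*(-9/23) = -3/46 ≈ -0.065217)
p(M) = 3/2 + (10 + M)*(21 + M)/4 (p(M) = 3/2 + ((M + 10)*(M + 21))/4 = 3/2 + ((10 + M)*(21 + M))/4 = 3/2 + (10 + M)*(21 + M)/4)
F = -154 (F = (-69 - 95) + 10 = -164 + 10 = -154)
F - p(o) = -154 - (54 + (-3/46)²/4 + (31/4)*(-3/46)) = -154 - (54 + (¼)*(9/2116) - 93/184) = -154 - (54 + 9/8464 - 93/184) = -154 - 1*452787/8464 = -154 - 452787/8464 = -1756243/8464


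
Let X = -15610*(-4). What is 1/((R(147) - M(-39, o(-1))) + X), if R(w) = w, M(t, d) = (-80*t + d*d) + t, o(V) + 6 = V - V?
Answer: 1/59470 ≈ 1.6815e-5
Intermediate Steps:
X = 62440
o(V) = -6 (o(V) = -6 + (V - V) = -6 + 0 = -6)
M(t, d) = d² - 79*t (M(t, d) = (-80*t + d²) + t = (d² - 80*t) + t = d² - 79*t)
1/((R(147) - M(-39, o(-1))) + X) = 1/((147 - ((-6)² - 79*(-39))) + 62440) = 1/((147 - (36 + 3081)) + 62440) = 1/((147 - 1*3117) + 62440) = 1/((147 - 3117) + 62440) = 1/(-2970 + 62440) = 1/59470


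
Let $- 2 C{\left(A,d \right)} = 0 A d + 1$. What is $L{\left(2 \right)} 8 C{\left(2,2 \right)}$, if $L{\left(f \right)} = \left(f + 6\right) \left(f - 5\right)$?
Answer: $96$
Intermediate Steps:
$C{\left(A,d \right)} = - \frac{1}{2}$ ($C{\left(A,d \right)} = - \frac{0 A d + 1}{2} = - \frac{0 d + 1}{2} = - \frac{0 + 1}{2} = \left(- \frac{1}{2}\right) 1 = - \frac{1}{2}$)
$L{\left(f \right)} = \left(-5 + f\right) \left(6 + f\right)$ ($L{\left(f \right)} = \left(6 + f\right) \left(-5 + f\right) = \left(-5 + f\right) \left(6 + f\right)$)
$L{\left(2 \right)} 8 C{\left(2,2 \right)} = \left(-30 + 2 + 2^{2}\right) 8 \left(- \frac{1}{2}\right) = \left(-30 + 2 + 4\right) 8 \left(- \frac{1}{2}\right) = \left(-24\right) 8 \left(- \frac{1}{2}\right) = \left(-192\right) \left(- \frac{1}{2}\right) = 96$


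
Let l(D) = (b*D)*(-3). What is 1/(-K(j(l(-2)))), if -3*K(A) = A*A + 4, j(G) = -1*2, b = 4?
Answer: 3/8 ≈ 0.37500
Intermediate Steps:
l(D) = -12*D (l(D) = (4*D)*(-3) = -12*D)
j(G) = -2
K(A) = -4/3 - A²/3 (K(A) = -(A*A + 4)/3 = -(A² + 4)/3 = -(4 + A²)/3 = -4/3 - A²/3)
1/(-K(j(l(-2)))) = 1/(-(-4/3 - ⅓*(-2)²)) = 1/(-(-4/3 - ⅓*4)) = 1/(-(-4/3 - 4/3)) = 1/(-1*(-8/3)) = 1/(8/3) = 3/8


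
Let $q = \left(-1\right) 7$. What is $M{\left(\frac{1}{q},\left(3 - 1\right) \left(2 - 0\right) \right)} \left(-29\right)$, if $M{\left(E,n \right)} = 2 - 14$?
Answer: $348$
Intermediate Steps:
$q = -7$
$M{\left(E,n \right)} = -12$
$M{\left(\frac{1}{q},\left(3 - 1\right) \left(2 - 0\right) \right)} \left(-29\right) = \left(-12\right) \left(-29\right) = 348$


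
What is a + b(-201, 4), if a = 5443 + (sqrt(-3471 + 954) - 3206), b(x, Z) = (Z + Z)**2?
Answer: 2301 + I*sqrt(2517) ≈ 2301.0 + 50.17*I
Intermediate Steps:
b(x, Z) = 4*Z**2 (b(x, Z) = (2*Z)**2 = 4*Z**2)
a = 2237 + I*sqrt(2517) (a = 5443 + (sqrt(-2517) - 3206) = 5443 + (I*sqrt(2517) - 3206) = 5443 + (-3206 + I*sqrt(2517)) = 2237 + I*sqrt(2517) ≈ 2237.0 + 50.17*I)
a + b(-201, 4) = (2237 + I*sqrt(2517)) + 4*4**2 = (2237 + I*sqrt(2517)) + 4*16 = (2237 + I*sqrt(2517)) + 64 = 2301 + I*sqrt(2517)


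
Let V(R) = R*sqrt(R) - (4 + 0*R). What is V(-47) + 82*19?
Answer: 1554 - 47*I*sqrt(47) ≈ 1554.0 - 322.22*I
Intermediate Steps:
V(R) = -4 + R**(3/2) (V(R) = R**(3/2) - (4 + 0) = R**(3/2) - 1*4 = R**(3/2) - 4 = -4 + R**(3/2))
V(-47) + 82*19 = (-4 + (-47)**(3/2)) + 82*19 = (-4 - 47*I*sqrt(47)) + 1558 = 1554 - 47*I*sqrt(47)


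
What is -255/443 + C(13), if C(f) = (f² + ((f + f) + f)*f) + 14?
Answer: 305415/443 ≈ 689.42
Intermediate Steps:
C(f) = 14 + 4*f² (C(f) = (f² + (2*f + f)*f) + 14 = (f² + (3*f)*f) + 14 = (f² + 3*f²) + 14 = 4*f² + 14 = 14 + 4*f²)
-255/443 + C(13) = -255/443 + (14 + 4*13²) = -255*1/443 + (14 + 4*169) = -255/443 + (14 + 676) = -255/443 + 690 = 305415/443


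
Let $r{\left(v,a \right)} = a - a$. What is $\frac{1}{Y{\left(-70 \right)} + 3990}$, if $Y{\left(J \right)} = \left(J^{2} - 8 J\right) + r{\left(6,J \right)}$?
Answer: $\frac{1}{9450} \approx 0.00010582$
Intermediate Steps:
$r{\left(v,a \right)} = 0$
$Y{\left(J \right)} = J^{2} - 8 J$ ($Y{\left(J \right)} = \left(J^{2} - 8 J\right) + 0 = J^{2} - 8 J$)
$\frac{1}{Y{\left(-70 \right)} + 3990} = \frac{1}{- 70 \left(-8 - 70\right) + 3990} = \frac{1}{\left(-70\right) \left(-78\right) + 3990} = \frac{1}{5460 + 3990} = \frac{1}{9450}$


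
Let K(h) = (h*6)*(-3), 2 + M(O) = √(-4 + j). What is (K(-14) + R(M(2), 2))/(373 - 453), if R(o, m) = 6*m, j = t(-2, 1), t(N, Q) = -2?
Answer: -33/10 ≈ -3.3000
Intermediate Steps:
j = -2
M(O) = -2 + I*√6 (M(O) = -2 + √(-4 - 2) = -2 + √(-6) = -2 + I*√6)
K(h) = -18*h (K(h) = (6*h)*(-3) = -18*h)
(K(-14) + R(M(2), 2))/(373 - 453) = (-18*(-14) + 6*2)/(373 - 453) = (252 + 12)/(-80) = 264*(-1/80) = -33/10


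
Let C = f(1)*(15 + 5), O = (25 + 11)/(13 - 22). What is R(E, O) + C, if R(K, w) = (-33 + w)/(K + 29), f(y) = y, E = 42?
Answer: 1383/71 ≈ 19.479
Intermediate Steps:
O = -4 (O = 36/(-9) = 36*(-1/9) = -4)
R(K, w) = (-33 + w)/(29 + K)
C = 20 (C = 1*(15 + 5) = 1*20 = 20)
R(E, O) + C = (-33 - 4)/(29 + 42) + 20 = -37/71 + 20 = 1383/71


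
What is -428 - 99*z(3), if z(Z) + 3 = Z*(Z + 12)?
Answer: -4586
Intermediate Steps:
z(Z) = -3 + Z*(12 + Z) (z(Z) = -3 + Z*(Z + 12) = -3 + Z*(12 + Z))
-428 - 99*z(3) = -428 - 99*(-3 + 3² + 12*3) = -428 - 99*(-3 + 9 + 36) = -428 - 99*42 = -428 - 4158 = -4586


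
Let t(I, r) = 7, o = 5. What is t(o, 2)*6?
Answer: 42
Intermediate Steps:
t(o, 2)*6 = 7*6 = 42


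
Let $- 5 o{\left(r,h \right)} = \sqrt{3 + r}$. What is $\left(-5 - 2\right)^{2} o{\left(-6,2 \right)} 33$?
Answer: $- \frac{1617 i \sqrt{3}}{5} \approx - 560.15 i$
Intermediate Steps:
$o{\left(r,h \right)} = - \frac{\sqrt{3 + r}}{5}$
$\left(-5 - 2\right)^{2} o{\left(-6,2 \right)} 33 = \left(-5 - 2\right)^{2} \left(- \frac{\sqrt{3 - 6}}{5}\right) 33 = \left(-7\right)^{2} \left(- \frac{\sqrt{-3}}{5}\right) 33 = 49 \left(- \frac{i \sqrt{3}}{5}\right) 33 = - \frac{49 i \sqrt{3}}{5} \cdot 33 = - \frac{1617 i \sqrt{3}}{5}$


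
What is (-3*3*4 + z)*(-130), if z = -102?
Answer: 17940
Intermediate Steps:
(-3*3*4 + z)*(-130) = (-3*3*4 - 102)*(-130) = (-9*4 - 102)*(-130) = (-36 - 102)*(-130) = -138*(-130) = 17940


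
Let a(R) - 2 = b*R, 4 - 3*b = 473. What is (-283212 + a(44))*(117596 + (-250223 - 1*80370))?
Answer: 61788015734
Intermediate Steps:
b = -469/3 (b = 4/3 - 1/3*473 = 4/3 - 473/3 = -469/3 ≈ -156.33)
a(R) = 2 - 469*R/3
(-283212 + a(44))*(117596 + (-250223 - 1*80370)) = (-283212 + (2 - 469/3*44))*(117596 + (-250223 - 1*80370)) = (-283212 + (2 - 20636/3))*(117596 + (-250223 - 80370)) = (-283212 - 20630/3)*(117596 - 330593) = -870266/3*(-212997) = 61788015734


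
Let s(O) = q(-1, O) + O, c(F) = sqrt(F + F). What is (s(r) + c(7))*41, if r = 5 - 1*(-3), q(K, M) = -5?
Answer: 123 + 41*sqrt(14) ≈ 276.41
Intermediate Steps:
c(F) = sqrt(2)*sqrt(F) (c(F) = sqrt(2*F) = sqrt(2)*sqrt(F))
r = 8 (r = 5 + 3 = 8)
s(O) = -5 + O
(s(r) + c(7))*41 = ((-5 + 8) + sqrt(2)*sqrt(7))*41 = (3 + sqrt(14))*41 = 123 + 41*sqrt(14)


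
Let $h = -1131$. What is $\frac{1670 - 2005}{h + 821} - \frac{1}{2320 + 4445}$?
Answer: $\frac{453193}{419430} \approx 1.0805$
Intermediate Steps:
$\frac{1670 - 2005}{h + 821} - \frac{1}{2320 + 4445} = \frac{1670 - 2005}{-1131 + 821} - \frac{1}{2320 + 4445} = - \frac{335}{-310} - \frac{1}{6765} = \left(-335\right) \left(- \frac{1}{310}\right) - \frac{1}{6765} = \frac{67}{62} - \frac{1}{6765} = \frac{453193}{419430}$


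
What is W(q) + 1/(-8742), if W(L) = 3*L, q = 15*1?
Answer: 393389/8742 ≈ 45.000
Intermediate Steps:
q = 15
W(q) + 1/(-8742) = 3*15 + 1/(-8742) = 45 - 1/8742 = 393389/8742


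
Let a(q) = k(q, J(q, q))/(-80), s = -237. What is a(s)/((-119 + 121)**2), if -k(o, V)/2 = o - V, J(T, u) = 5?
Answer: -121/80 ≈ -1.5125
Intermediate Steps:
k(o, V) = -2*o + 2*V (k(o, V) = -2*(o - V) = -2*o + 2*V)
a(q) = -1/8 + q/40 (a(q) = (-2*q + 2*5)/(-80) = (-2*q + 10)*(-1/80) = (10 - 2*q)*(-1/80) = -1/8 + q/40)
a(s)/((-119 + 121)**2) = (-1/8 + (1/40)*(-237))/((-119 + 121)**2) = (-1/8 - 237/40)/(2**2) = -121/20/4 = -121/20*1/4 = -121/80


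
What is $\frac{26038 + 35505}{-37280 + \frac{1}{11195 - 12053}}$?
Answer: $- \frac{52803894}{31986241} \approx -1.6508$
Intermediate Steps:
$\frac{26038 + 35505}{-37280 + \frac{1}{11195 - 12053}} = \frac{61543}{-37280 + \frac{1}{-858}} = \frac{61543}{-37280 - \frac{1}{858}} = \frac{61543}{- \frac{31986241}{858}} = 61543 \left(- \frac{858}{31986241}\right) = - \frac{52803894}{31986241}$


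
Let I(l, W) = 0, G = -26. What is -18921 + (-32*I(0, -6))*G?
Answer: -18921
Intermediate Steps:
-18921 + (-32*I(0, -6))*G = -18921 - 32*0*(-26) = -18921 + 0*(-26) = -18921 + 0 = -18921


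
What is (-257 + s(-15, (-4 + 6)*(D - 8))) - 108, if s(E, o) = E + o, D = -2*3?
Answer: -408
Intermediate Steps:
D = -6
(-257 + s(-15, (-4 + 6)*(D - 8))) - 108 = (-257 + (-15 + (-4 + 6)*(-6 - 8))) - 108 = (-257 + (-15 + 2*(-14))) - 108 = (-257 + (-15 - 28)) - 108 = (-257 - 43) - 108 = -300 - 108 = -408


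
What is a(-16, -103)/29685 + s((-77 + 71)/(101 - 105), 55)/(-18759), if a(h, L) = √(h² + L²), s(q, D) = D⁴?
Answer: -9150625/18759 + √10865/29685 ≈ -487.80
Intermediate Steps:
a(h, L) = √(L² + h²)
a(-16, -103)/29685 + s((-77 + 71)/(101 - 105), 55)/(-18759) = √((-103)² + (-16)²)/29685 + 55⁴/(-18759) = √(10609 + 256)*(1/29685) + 9150625*(-1/18759) = √10865*(1/29685) - 9150625/18759 = √10865/29685 - 9150625/18759 = -9150625/18759 + √10865/29685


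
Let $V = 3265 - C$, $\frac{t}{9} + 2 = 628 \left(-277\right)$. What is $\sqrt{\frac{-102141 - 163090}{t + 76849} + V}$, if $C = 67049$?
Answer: $\frac{i \sqrt{141373335915270173}}{1488773} \approx 252.55 i$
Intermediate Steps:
$t = -1565622$ ($t = -18 + 9 \cdot 628 \left(-277\right) = -18 + 9 \left(-173956\right) = -18 - 1565604 = -1565622$)
$V = -63784$ ($V = 3265 - 67049 = -63784$)
$\sqrt{\frac{-102141 - 163090}{t + 76849} + V} = \sqrt{\frac{-102141 - 163090}{-1565622 + 76849} - 63784} = \sqrt{- \frac{265231}{-1488773} - 63784} = \sqrt{\left(-265231\right) \left(- \frac{1}{1488773}\right) - 63784} = \sqrt{\frac{265231}{1488773} - 63784} = \sqrt{- \frac{94959631801}{1488773}} = \frac{i \sqrt{141373335915270173}}{1488773}$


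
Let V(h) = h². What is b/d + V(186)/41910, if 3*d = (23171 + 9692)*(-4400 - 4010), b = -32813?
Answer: 318856432839/386099828510 ≈ 0.82584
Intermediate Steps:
d = -276377830/3 (d = ((23171 + 9692)*(-4400 - 4010))/3 = (32863*(-8410))/3 = (⅓)*(-276377830) = -276377830/3 ≈ -9.2126e+7)
b/d + V(186)/41910 = -32813/(-276377830/3) + 186²/41910 = -32813*(-3/276377830) + 34596*(1/41910) = 98439/276377830 + 5766/6985 = 318856432839/386099828510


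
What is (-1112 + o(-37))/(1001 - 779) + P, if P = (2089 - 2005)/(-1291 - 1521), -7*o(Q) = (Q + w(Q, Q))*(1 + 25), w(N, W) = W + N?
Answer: -46972/14763 ≈ -3.1817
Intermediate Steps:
w(N, W) = N + W
o(Q) = -78*Q/7 (o(Q) = -(Q + (Q + Q))*(1 + 25)/7 = -(Q + 2*Q)*26/7 = -3*Q*26/7 = -78*Q/7)
P = -21/703 (P = 84/(-2812) = 84*(-1/2812) = -21/703 ≈ -0.029872)
(-1112 + o(-37))/(1001 - 779) + P = (-1112 - 78/7*(-37))/(1001 - 779) - 21/703 = (-1112 + 2886/7)/222 - 21/703 = -4898/7*1/222 - 21/703 = -2449/777 - 21/703 = -46972/14763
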